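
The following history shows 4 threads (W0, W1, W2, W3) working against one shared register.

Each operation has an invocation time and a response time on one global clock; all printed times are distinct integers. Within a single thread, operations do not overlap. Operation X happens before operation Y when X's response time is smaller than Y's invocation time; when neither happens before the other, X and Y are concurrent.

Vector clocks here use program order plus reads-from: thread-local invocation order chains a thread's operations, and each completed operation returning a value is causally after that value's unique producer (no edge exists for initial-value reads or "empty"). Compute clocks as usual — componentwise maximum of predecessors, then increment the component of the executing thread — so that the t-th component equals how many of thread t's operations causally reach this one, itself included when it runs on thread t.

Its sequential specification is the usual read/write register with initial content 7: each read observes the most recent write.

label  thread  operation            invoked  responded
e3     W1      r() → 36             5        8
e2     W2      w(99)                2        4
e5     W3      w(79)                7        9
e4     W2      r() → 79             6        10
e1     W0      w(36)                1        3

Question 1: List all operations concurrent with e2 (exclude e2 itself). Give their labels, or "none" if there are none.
e1

e2 spans [2,4]: anything still running between times 2 and 4 counts as concurrent
e1 [1,3]: concurrent
e3 [5,8]: after
e4 [6,10]: after
e5 [7,9]: after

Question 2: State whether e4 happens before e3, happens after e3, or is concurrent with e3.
concurrent

e4 spans [6,10], e3 spans [5,8]
the intervals overlap in both directions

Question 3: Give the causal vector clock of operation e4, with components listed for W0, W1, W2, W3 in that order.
(0, 0, 2, 1)

VC(e5, invoked at 7): no causal predecessors; +1 on W3 → (0, 0, 0, 1)
VC(e2, invoked at 2): no causal predecessors; +1 on W2 → (0, 0, 1, 0)
VC(e1, invoked at 1): no causal predecessors; +1 on W0 → (1, 0, 0, 0)
merge at e3 (invoked 5): VC(e1)=(1, 0, 0, 0), own-thread bump on W1 → (1, 1, 0, 0)
merge at e4 (invoked 6): VC(e2)=(0, 0, 1, 0), VC(e5)=(0, 0, 0, 1), own-thread bump on W2 → (0, 0, 2, 1)
target: VC(e4) = (0, 0, 2, 1)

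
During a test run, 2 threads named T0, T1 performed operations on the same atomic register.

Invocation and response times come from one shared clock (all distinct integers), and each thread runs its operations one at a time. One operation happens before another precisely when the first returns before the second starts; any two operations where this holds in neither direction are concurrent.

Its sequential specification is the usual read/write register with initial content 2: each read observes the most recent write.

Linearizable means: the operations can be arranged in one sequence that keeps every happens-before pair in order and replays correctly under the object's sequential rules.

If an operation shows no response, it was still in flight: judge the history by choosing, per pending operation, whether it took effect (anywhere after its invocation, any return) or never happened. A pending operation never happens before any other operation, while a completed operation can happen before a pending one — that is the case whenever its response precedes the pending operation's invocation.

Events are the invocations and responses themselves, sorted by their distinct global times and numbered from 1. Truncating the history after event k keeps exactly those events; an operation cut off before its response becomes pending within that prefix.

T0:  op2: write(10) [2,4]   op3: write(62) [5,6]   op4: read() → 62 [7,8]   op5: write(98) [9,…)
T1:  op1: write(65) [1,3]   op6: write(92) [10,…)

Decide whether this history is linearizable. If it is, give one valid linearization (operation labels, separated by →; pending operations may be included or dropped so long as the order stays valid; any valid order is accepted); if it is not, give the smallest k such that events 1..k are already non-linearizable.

linearizable — witness: op1 → op2 → op3 → op4

step 1: op1 write(65) — value 65
step 2: op2 write(10) — value 10
step 3: op3 write(62) — value 62
step 4: op4 read() → 62 — value 62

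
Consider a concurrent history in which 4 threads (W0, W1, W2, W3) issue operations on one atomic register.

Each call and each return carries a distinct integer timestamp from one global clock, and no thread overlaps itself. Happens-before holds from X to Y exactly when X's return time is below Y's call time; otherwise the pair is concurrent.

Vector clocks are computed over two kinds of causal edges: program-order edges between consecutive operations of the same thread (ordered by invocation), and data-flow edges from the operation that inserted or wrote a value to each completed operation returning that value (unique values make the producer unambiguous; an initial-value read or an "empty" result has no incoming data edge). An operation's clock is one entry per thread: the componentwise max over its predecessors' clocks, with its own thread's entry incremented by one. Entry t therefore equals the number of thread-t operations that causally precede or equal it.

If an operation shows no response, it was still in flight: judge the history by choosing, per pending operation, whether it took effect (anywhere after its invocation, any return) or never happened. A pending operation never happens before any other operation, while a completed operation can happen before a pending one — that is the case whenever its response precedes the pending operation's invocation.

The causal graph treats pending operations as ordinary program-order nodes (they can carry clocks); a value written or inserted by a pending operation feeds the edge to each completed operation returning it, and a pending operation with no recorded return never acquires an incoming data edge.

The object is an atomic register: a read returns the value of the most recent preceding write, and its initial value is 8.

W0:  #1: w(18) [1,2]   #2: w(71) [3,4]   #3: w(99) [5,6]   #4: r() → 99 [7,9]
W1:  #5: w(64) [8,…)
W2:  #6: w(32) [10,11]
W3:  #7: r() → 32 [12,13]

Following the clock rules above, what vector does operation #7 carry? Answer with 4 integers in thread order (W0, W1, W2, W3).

(0, 0, 1, 1)

invoked at 10, #6 has no predecessors; its own W2 bump gives (0, 0, 1, 0)
invoked at 8, #5 has no predecessors; its own W1 bump gives (0, 1, 0, 0)
invoked at 1, #1 has no predecessors; its own W0 bump gives (1, 0, 0, 0)
#7 (invocation 12): componentwise max over VC(#6)=(0, 0, 1, 0), +1 at W3, giving (0, 0, 1, 1)
#2 (invocation 3): componentwise max over VC(#1)=(1, 0, 0, 0), +1 at W0, giving (2, 0, 0, 0)
#3 (invocation 5): componentwise max over VC(#2)=(2, 0, 0, 0), +1 at W0, giving (3, 0, 0, 0)
#4 (invocation 7): componentwise max over VC(#3)=(3, 0, 0, 0), +1 at W0, giving (4, 0, 0, 0)
target: VC(#7) = (0, 0, 1, 1)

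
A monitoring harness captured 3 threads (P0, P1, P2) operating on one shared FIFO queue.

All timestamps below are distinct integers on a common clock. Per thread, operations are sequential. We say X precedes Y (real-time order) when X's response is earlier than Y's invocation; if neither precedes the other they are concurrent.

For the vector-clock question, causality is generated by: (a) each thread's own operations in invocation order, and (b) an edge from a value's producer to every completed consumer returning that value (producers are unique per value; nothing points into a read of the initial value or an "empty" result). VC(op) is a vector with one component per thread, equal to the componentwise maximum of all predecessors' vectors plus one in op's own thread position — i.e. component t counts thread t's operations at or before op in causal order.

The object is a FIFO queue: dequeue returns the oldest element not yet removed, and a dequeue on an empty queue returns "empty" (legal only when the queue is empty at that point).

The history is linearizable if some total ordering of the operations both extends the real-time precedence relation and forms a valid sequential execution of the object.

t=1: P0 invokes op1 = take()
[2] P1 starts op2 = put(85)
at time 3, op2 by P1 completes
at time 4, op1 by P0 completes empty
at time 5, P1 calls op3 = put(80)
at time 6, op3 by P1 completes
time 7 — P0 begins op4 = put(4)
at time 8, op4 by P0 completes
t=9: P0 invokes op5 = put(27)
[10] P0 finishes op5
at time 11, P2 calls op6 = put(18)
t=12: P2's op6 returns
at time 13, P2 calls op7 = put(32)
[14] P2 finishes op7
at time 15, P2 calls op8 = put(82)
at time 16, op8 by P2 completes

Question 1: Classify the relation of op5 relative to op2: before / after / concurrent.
after

op5 spans [9,10], op2 spans [2,3]
resp(op2)=3 < inv(op5)=9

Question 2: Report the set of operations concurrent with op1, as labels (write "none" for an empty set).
op2

op1 runs from 1 to 4; window-overlapping ops are concurrent
op2 [2,3]: concurrent
op3 [5,6]: after
op4 [7,8]: after
op5 [9,10]: after
op6 [11,12]: after
op7 [13,14]: after
op8 [15,16]: after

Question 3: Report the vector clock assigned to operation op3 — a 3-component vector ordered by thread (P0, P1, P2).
(0, 2, 0)

invoked at 11, op6 has no predecessors; its own P2 bump gives (0, 0, 1)
invoked at 2, op2 has no predecessors; its own P1 bump gives (0, 1, 0)
invoked at 1, op1 has no predecessors; its own P0 bump gives (1, 0, 0)
VC(op7, invoked at 13): max of VC(op6)=(0, 0, 1), then +1 on thread P2 → (0, 0, 2)
VC(op3, invoked at 5): max of VC(op2)=(0, 1, 0), then +1 on thread P1 → (0, 2, 0)
VC(op4, invoked at 7): max of VC(op1)=(1, 0, 0), then +1 on thread P0 → (2, 0, 0)
VC(op8, invoked at 15): max of VC(op7)=(0, 0, 2), then +1 on thread P2 → (0, 0, 3)
VC(op5, invoked at 9): max of VC(op4)=(2, 0, 0), then +1 on thread P0 → (3, 0, 0)
target: VC(op3) = (0, 2, 0)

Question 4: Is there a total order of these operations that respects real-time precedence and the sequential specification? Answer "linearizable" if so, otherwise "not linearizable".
linearizable

a witness: op1, op2, op3, op4, op5, op6, op7, op8
1. op1 take() → empty, leaving queue <>
2. op2 put(85), leaving queue <85>
3. op3 put(80), leaving queue <85,80>
4. op4 put(4), leaving queue <85,80,4>
5. op5 put(27), leaving queue <85,80,4,27>
6. op6 put(18), leaving queue <85,80,4,27,18>
7. op7 put(32), leaving queue <85,80,4,27,18,32>
8. op8 put(82), leaving queue <85,80,4,27,18,32,82>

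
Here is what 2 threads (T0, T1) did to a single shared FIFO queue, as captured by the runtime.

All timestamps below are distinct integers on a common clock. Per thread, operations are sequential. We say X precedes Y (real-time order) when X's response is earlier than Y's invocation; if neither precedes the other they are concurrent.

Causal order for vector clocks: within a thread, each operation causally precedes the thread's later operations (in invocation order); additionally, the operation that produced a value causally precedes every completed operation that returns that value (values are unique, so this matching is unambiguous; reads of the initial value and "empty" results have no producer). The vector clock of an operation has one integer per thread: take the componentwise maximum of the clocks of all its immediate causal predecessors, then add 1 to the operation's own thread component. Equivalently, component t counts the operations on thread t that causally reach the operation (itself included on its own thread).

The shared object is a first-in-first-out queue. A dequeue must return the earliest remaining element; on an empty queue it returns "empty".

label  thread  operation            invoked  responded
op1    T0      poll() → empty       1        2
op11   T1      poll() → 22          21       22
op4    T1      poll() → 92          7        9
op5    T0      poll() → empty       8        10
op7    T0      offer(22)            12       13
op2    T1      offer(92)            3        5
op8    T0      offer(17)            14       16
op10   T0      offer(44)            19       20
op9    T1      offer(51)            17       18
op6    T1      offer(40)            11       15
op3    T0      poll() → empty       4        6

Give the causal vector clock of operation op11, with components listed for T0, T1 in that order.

root op op2, invoked 3: fresh clock plus T1's own tick → (0, 1)
root op op1, invoked 1: fresh clock plus T0's own tick → (1, 0)
from VC(op2)=(0, 1), op4 (invoked 7) maxes components and bumps T1 → (0, 2)
from VC(op1)=(1, 0), op3 (invoked 4) maxes components and bumps T0 → (2, 0)
from VC(op4)=(0, 2), op6 (invoked 11) maxes components and bumps T1 → (0, 3)
from VC(op3)=(2, 0), op5 (invoked 8) maxes components and bumps T0 → (3, 0)
from VC(op6)=(0, 3), op9 (invoked 17) maxes components and bumps T1 → (0, 4)
from VC(op5)=(3, 0), op7 (invoked 12) maxes components and bumps T0 → (4, 0)
from VC(op7)=(4, 0), op8 (invoked 14) maxes components and bumps T0 → (5, 0)
from VC(op8)=(5, 0), op10 (invoked 19) maxes components and bumps T0 → (6, 0)
from VC(op7)=(4, 0), VC(op9)=(0, 4), op11 (invoked 21) maxes components and bumps T1 → (4, 5)
target: VC(op11) = (4, 5)

(4, 5)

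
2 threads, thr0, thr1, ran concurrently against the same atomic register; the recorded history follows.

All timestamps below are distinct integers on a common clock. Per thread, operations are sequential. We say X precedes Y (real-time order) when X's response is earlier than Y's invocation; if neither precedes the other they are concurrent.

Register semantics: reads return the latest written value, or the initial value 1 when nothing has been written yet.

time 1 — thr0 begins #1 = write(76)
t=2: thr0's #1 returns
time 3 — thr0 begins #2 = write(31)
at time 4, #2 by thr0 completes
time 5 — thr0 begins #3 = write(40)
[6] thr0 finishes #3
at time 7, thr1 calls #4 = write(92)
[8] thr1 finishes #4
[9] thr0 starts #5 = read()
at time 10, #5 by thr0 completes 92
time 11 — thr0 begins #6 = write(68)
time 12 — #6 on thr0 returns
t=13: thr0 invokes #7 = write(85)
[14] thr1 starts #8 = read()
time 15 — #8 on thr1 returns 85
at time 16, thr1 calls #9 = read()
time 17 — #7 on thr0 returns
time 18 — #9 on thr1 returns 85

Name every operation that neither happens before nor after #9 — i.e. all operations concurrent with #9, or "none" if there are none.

overlap test against #9 [16,18]: concurrent iff the interval meets 16..18
#1 [1,2]: before
#2 [3,4]: before
#3 [5,6]: before
#4 [7,8]: before
#5 [9,10]: before
#6 [11,12]: before
#7 [13,17]: concurrent
#8 [14,15]: before

#7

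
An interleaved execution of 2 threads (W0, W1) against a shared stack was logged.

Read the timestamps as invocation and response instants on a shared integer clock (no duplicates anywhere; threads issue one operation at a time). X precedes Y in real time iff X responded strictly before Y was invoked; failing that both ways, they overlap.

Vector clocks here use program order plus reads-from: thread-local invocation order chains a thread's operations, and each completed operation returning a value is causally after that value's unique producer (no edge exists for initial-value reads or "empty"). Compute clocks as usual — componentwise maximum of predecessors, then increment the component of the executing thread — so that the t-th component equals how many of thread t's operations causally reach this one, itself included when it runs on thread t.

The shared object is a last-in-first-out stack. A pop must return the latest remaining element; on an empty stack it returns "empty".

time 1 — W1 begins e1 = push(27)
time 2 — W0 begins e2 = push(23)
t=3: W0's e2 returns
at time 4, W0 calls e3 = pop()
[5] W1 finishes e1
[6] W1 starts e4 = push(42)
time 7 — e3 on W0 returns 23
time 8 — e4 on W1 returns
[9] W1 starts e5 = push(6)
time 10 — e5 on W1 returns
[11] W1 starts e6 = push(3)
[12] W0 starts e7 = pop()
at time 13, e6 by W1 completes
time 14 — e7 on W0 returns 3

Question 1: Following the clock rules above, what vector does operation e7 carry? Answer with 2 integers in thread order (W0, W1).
root op e1, invoked 1: fresh clock plus W1's own tick → (0, 1)
root op e2, invoked 2: fresh clock plus W0's own tick → (1, 0)
invoked at 6, e4 merges VC(e1)=(0, 1) and bumps W1's slot → (0, 2)
invoked at 4, e3 merges VC(e2)=(1, 0) and bumps W0's slot → (2, 0)
invoked at 9, e5 merges VC(e4)=(0, 2) and bumps W1's slot → (0, 3)
invoked at 11, e6 merges VC(e5)=(0, 3) and bumps W1's slot → (0, 4)
invoked at 12, e7 merges VC(e3)=(2, 0), VC(e6)=(0, 4) and bumps W0's slot → (3, 4)
target: VC(e7) = (3, 4)

(3, 4)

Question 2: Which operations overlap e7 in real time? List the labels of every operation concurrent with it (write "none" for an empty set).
concurrent with e7 ([12,14]): every op whose interval crosses 12..14
e1 [1,5]: before
e2 [2,3]: before
e3 [4,7]: before
e4 [6,8]: before
e5 [9,10]: before
e6 [11,13]: concurrent

e6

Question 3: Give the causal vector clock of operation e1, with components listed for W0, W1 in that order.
no predecessors for e1 (invoked 1): W1 increments from zero → (0, 1)
no predecessors for e2 (invoked 2): W0 increments from zero → (1, 0)
e4 (invocation 6): componentwise max over VC(e1)=(0, 1), +1 at W1, giving (0, 2)
e3 (invocation 4): componentwise max over VC(e2)=(1, 0), +1 at W0, giving (2, 0)
e5 (invocation 9): componentwise max over VC(e4)=(0, 2), +1 at W1, giving (0, 3)
e6 (invocation 11): componentwise max over VC(e5)=(0, 3), +1 at W1, giving (0, 4)
e7 (invocation 12): componentwise max over VC(e3)=(2, 0), VC(e6)=(0, 4), +1 at W0, giving (3, 4)
target: VC(e1) = (0, 1)

(0, 1)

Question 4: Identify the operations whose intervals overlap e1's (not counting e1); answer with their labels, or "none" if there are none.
e1 spans [1,5]: anything still running between times 1 and 5 counts as concurrent
e2 [2,3]: concurrent
e3 [4,7]: concurrent
e4 [6,8]: after
e5 [9,10]: after
e6 [11,13]: after
e7 [12,14]: after

e2, e3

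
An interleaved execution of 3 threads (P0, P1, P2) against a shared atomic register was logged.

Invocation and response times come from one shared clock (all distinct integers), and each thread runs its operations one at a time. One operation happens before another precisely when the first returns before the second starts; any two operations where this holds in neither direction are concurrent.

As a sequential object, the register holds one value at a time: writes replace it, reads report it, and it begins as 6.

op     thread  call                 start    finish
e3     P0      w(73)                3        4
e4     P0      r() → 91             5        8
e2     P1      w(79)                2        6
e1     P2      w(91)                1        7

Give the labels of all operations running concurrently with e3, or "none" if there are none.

e1, e2

concurrent with e3 ([3,4]): every op whose interval crosses 3..4
e1 [1,7]: concurrent
e2 [2,6]: concurrent
e4 [5,8]: after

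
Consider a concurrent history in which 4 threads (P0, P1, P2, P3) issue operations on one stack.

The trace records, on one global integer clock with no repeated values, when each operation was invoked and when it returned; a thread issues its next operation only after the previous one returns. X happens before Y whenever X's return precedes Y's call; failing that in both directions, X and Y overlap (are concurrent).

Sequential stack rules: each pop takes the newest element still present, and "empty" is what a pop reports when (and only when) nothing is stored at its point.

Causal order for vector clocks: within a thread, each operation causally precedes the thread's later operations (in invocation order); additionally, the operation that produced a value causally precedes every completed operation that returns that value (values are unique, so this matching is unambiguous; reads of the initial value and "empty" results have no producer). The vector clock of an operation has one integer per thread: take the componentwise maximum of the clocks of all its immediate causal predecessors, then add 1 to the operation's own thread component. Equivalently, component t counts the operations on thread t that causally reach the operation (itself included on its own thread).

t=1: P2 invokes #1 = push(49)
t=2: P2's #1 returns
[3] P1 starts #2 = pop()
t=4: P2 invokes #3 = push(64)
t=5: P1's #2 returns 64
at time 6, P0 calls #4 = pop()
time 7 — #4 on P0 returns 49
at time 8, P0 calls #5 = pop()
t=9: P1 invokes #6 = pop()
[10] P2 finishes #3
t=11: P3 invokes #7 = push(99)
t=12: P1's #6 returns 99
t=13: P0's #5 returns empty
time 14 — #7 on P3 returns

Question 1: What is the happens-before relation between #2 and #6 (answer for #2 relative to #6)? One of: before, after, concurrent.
Answer: before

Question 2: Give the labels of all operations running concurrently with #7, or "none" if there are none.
Answer: #5, #6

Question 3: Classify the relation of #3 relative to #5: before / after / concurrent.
Answer: concurrent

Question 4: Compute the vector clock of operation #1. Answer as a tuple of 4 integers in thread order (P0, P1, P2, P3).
Answer: (0, 0, 1, 0)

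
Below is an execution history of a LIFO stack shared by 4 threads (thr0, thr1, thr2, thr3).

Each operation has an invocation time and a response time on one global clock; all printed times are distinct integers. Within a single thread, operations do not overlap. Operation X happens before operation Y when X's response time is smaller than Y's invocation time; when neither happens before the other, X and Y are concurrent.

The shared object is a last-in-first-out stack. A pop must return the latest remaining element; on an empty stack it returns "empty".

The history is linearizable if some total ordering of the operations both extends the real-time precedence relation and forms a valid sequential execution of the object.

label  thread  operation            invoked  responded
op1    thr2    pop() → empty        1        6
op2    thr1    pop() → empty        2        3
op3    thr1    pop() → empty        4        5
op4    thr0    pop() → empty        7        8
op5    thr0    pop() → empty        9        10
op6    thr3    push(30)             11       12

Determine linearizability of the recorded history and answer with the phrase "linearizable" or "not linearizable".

linearizable

witness order: op1, op2, op3, op4, op5, op6
1. op1 pop() → empty, leaving stack <>
2. op2 pop() → empty, leaving stack <>
3. op3 pop() → empty, leaving stack <>
4. op4 pop() → empty, leaving stack <>
5. op5 pop() → empty, leaving stack <>
6. op6 push(30), leaving stack <30>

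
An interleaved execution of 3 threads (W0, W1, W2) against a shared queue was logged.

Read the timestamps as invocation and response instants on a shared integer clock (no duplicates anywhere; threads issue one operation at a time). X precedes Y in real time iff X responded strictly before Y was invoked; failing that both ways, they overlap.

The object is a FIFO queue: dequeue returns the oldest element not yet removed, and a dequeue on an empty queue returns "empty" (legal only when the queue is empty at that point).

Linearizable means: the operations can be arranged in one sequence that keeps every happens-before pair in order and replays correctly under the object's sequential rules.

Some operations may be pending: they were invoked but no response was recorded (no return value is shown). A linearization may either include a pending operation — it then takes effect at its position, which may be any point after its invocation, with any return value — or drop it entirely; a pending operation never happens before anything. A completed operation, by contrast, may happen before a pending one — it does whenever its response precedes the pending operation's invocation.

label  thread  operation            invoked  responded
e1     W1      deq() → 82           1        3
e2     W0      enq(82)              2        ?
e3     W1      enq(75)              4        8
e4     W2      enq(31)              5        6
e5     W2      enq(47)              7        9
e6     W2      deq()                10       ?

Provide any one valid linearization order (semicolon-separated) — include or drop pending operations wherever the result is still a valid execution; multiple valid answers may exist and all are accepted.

step 1: e2 enq(82) (pending, included) — queue <82>
step 2: e1 deq() → 82 — queue <>
step 3: e3 enq(75) — queue <75>
step 4: e4 enq(31) — queue <75,31>
step 5: e5 enq(47) — queue <75,31,47>

e2; e1; e3; e4; e5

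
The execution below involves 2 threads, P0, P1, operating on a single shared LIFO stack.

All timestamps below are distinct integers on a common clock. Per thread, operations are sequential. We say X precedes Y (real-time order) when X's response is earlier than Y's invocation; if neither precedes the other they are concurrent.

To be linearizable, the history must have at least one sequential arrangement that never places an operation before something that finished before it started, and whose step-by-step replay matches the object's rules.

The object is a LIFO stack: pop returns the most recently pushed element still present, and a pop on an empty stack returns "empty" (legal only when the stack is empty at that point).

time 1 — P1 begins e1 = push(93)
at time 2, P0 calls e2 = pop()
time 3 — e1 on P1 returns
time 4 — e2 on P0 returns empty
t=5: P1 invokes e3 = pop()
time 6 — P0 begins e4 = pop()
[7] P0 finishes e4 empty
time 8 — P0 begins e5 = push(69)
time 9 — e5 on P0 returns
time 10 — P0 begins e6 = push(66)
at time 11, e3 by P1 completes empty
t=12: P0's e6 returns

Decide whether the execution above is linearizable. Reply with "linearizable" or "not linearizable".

cut after 10 events: linearizable; cut after 11 events (e3 responds, time 11): not linearizable
the 5 completed operations admit 6 real-time orders; each fails the LIFO stack replay
include/drop combinations of the 1 pending operation (e6) were all tried; none helps
one such order, e1, e2, e3, e4, e5 (pending dropped), breaks at step 2 where e2 pop() → empty is illegal
one such order, e1, e2, e4, e3, e5 (pending dropped), breaks at step 2 where e2 pop() → empty is illegal

not linearizable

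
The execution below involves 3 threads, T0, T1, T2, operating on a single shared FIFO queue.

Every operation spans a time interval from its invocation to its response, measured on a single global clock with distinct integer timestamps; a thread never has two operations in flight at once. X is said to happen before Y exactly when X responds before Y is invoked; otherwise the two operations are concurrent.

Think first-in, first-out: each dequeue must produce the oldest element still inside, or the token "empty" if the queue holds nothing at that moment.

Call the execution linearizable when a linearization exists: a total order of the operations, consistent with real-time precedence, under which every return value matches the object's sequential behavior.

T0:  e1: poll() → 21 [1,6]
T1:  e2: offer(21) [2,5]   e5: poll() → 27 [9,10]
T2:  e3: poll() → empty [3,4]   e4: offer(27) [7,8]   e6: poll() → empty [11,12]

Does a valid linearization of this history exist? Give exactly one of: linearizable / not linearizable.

linearizable

a witness: e2, e1, e3, e4, e5, e6
1. e2 offer(21), leaving queue <21>
2. e1 poll() → 21, leaving queue <>
3. e3 poll() → empty, leaving queue <>
4. e4 offer(27), leaving queue <27>
5. e5 poll() → 27, leaving queue <>
6. e6 poll() → empty, leaving queue <>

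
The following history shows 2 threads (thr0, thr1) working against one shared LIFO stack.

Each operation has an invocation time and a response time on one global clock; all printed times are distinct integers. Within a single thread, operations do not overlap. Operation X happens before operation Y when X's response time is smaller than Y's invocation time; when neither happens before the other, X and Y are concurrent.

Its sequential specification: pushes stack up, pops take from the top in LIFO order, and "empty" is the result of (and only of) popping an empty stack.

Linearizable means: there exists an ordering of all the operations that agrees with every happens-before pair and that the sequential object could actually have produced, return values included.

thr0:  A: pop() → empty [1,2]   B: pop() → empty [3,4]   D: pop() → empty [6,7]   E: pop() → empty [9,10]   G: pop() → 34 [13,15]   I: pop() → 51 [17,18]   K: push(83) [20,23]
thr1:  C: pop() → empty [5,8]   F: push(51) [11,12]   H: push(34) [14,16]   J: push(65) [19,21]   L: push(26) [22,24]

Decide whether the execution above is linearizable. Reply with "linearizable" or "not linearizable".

one valid linearization: A, B, C, D, E, F, H, G, I, J, K, L
after step 1 (A pop() → empty): stack <>
after step 2 (B pop() → empty): stack <>
after step 3 (C pop() → empty): stack <>
after step 4 (D pop() → empty): stack <>
after step 5 (E pop() → empty): stack <>
after step 6 (F push(51)): stack <51>
after step 7 (H push(34)): stack <51,34>
after step 8 (G pop() → 34): stack <51>
after step 9 (I pop() → 51): stack <>
after step 10 (J push(65)): stack <65>
after step 11 (K push(83)): stack <65,83>
after step 12 (L push(26)): stack <65,83,26>

linearizable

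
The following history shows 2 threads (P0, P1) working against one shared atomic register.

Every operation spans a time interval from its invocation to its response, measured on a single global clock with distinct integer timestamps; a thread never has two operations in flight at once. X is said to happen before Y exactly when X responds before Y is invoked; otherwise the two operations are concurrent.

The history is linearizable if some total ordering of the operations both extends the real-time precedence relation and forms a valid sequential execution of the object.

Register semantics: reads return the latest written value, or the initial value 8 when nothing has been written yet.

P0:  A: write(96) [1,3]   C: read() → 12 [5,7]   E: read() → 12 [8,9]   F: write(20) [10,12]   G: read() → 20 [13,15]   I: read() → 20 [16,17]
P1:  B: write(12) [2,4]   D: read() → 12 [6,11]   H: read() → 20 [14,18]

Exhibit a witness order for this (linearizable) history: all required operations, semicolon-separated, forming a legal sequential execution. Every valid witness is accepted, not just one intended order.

1. A write(96), leaving value 96
2. B write(12), leaving value 12
3. C read() → 12, leaving value 12
4. D read() → 12, leaving value 12
5. E read() → 12, leaving value 12
6. F write(20), leaving value 20
7. G read() → 20, leaving value 20
8. H read() → 20, leaving value 20
9. I read() → 20, leaving value 20

A; B; C; D; E; F; G; H; I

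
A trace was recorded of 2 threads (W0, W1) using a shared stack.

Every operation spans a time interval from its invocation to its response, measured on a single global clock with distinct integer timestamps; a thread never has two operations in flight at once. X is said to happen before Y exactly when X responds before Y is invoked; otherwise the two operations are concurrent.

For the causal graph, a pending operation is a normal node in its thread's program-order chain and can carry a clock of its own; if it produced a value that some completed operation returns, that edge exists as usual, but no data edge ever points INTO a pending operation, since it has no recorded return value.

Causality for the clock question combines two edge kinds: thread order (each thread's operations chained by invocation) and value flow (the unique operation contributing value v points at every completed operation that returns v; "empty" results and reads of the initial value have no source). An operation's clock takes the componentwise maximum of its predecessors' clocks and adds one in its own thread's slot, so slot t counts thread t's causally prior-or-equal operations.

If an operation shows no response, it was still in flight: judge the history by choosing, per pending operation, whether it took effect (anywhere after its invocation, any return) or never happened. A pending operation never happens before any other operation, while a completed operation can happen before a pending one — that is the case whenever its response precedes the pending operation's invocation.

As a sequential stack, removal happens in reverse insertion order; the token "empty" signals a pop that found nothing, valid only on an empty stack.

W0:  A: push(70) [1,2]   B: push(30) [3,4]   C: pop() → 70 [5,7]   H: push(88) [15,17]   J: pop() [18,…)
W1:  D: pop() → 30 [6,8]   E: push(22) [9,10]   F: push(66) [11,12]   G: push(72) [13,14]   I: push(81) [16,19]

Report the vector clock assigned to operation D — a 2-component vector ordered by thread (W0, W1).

(2, 1)

invoked at 1, A has no predecessors; its own W0 bump gives (1, 0)
invoked at 3, B merges VC(A)=(1, 0) and bumps W0's slot → (2, 0)
invoked at 6, D merges VC(B)=(2, 0) and bumps W1's slot → (2, 1)
invoked at 5, C merges VC(A)=(1, 0), VC(B)=(2, 0) and bumps W0's slot → (3, 0)
invoked at 9, E merges VC(D)=(2, 1) and bumps W1's slot → (2, 2)
invoked at 15, H merges VC(C)=(3, 0) and bumps W0's slot → (4, 0)
invoked at 11, F merges VC(E)=(2, 2) and bumps W1's slot → (2, 3)
invoked at 18, J merges VC(H)=(4, 0) and bumps W0's slot → (5, 0)
invoked at 13, G merges VC(F)=(2, 3) and bumps W1's slot → (2, 4)
invoked at 16, I merges VC(G)=(2, 4) and bumps W1's slot → (2, 5)
target: VC(D) = (2, 1)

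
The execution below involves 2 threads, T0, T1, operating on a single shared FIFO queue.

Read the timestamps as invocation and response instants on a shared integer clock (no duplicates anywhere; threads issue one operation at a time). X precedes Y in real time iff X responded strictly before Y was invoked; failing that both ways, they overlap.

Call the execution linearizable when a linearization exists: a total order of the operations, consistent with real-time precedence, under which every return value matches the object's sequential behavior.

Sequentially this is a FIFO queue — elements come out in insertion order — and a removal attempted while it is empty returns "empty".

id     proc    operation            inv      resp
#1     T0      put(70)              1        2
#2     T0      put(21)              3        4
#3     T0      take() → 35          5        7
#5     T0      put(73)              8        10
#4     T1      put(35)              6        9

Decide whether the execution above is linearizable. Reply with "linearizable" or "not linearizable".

events 1..6 are fine; event 7 — the response of #3 at time 7 — makes the prefix non-linearizable
the sole real-time-consistent order of 3 completed operations fails the FIFO queue replay
including or dropping the 1 pending operation (#4) in any combination fails
one such order, #1, #2, #3 (pending dropped), breaks at step 3 where #3 take() → 35 is illegal

not linearizable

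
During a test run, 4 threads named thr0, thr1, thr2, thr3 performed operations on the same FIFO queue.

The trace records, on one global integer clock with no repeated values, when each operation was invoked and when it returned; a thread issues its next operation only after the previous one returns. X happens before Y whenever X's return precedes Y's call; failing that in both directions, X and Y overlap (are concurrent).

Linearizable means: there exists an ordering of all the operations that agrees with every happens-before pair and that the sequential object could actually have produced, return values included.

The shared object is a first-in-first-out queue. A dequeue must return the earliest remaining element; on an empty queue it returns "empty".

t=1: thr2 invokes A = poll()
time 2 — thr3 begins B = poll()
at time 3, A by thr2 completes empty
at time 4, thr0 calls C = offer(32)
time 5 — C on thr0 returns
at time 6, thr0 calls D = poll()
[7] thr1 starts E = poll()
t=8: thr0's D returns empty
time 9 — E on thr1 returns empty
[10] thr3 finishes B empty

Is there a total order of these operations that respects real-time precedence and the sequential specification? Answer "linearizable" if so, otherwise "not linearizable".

prefix check: 1..9 passes, 1..10 fails once B's time-10 response joins
every one of the 10 real-time-consistent orders over 5 completed FIFO queue ops fails the sequential spec
for example A, B, C, D, E fails at step 4: D poll() → empty is not legal there
for example A, B, C, E, D fails at step 4: E poll() → empty is not legal there

not linearizable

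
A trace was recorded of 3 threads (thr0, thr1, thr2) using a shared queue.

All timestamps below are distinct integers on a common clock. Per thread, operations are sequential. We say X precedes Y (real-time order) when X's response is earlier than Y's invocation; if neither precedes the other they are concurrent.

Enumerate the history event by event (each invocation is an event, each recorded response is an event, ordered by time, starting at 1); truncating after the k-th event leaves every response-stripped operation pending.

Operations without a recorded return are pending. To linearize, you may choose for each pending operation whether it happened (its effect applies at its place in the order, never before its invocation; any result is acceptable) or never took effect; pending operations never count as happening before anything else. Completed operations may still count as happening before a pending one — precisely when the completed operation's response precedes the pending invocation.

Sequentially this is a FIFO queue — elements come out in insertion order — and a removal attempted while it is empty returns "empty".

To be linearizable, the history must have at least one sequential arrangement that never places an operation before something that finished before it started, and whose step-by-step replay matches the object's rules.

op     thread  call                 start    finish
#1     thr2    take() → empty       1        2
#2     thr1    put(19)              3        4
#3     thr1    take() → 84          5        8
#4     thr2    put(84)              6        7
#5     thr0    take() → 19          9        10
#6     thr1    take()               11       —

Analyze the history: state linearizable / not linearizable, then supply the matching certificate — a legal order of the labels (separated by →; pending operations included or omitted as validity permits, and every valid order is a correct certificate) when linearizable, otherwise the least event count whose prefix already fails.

not linearizable — minimal violating prefix: 8 events

already the first 8 events (up to #3's response at time 8) admit no linearization; the first 7 still do
no legal order exists: 2 real-time-consistent candidates over 4 completed queue operations, all rejected
e.g. #1, #2, #3, #4: illegal at step 3, since #3 take() → 84 cannot apply there
e.g. #1, #2, #4, #3: illegal at step 4, since #3 take() → 84 cannot apply there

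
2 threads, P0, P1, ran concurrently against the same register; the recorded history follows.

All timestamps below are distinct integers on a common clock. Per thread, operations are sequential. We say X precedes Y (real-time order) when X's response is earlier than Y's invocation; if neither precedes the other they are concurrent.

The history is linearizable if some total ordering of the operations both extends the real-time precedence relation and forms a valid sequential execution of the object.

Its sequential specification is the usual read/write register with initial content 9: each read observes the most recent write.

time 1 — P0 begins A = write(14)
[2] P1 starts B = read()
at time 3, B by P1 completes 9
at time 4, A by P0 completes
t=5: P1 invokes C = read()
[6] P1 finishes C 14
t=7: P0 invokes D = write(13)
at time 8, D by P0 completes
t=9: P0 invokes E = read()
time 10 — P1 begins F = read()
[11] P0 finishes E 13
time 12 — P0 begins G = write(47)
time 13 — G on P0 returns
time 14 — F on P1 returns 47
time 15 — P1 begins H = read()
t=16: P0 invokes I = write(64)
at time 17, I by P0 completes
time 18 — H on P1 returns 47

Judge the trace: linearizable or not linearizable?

linearizable

one valid linearization: B, A, C, D, E, G, F, H, I
step 1: B read() → 9 — value 9
step 2: A write(14) — value 14
step 3: C read() → 14 — value 14
step 4: D write(13) — value 13
step 5: E read() → 13 — value 13
step 6: G write(47) — value 47
step 7: F read() → 47 — value 47
step 8: H read() → 47 — value 47
step 9: I write(64) — value 64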